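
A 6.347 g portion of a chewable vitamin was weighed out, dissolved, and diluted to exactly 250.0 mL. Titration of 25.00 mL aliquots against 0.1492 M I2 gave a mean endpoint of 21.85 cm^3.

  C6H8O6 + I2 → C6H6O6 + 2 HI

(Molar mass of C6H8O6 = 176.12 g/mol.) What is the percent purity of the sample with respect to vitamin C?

90.46 %

n(I2) per titration = 0.02185 × 0.1492 = 3.260 × 10^-3 mol
n(C6H8O6) in each aliquot = 3.260 × 10^-3 mol (1:1 ratio)
n(C6H8O6) in the whole flask = 3.260 × 10^-3 × 250.0/25.00 = 0.03260 mol
mass of C6H8O6 = 0.03260 × 176.12 = 5.742 g
% C6H8O6 = 5.742 / 6.347 × 100 = 90.46 %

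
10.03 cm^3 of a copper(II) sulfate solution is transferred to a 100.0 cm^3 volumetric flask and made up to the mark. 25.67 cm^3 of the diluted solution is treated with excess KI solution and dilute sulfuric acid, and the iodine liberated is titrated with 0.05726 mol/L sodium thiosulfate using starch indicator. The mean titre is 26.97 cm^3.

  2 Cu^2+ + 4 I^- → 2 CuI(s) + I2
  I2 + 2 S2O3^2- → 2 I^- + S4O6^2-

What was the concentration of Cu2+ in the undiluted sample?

0.5998 mol/L

n(S2O3^2-) = 0.02697 × 0.05726 = 1.544 × 10^-3 mol
n(I2) = n(S2O3^2-)/2 = 7.722 × 10^-4 mol
From the 2:1 ratio, n(Cu2+) in the aliquot = 2/1 × 7.722 × 10^-4 = 1.544 × 10^-3 mol
[Cu2+]_dilute = 1.544 × 10^-3 / 0.02567 = 0.06016 mol/L
[Cu2+]_original = 0.06016 × 100.0/10.03 = 0.5998 mol/L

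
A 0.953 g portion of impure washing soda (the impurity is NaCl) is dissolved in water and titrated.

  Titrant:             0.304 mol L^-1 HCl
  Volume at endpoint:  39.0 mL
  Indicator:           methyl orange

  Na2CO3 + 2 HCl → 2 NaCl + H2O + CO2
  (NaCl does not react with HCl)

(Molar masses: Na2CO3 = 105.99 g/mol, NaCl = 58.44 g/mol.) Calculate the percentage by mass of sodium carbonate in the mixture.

65.9 %

n(HCl) = 0.0390 × 0.304 = 0.0119 mol
Let x = n(Na2CO3), y = n(NaCl).
Titrant: 2x = 0.0119;  mass: 105.99x + 58.44y = 0.953
Solving, x = 5.93 × 10^-3 mol, y = 5.56 × 10^-3 mol
mass of Na2CO3 = 5.93 × 10^-3 × 105.99 = 0.628 g
% Na2CO3 = 0.628 / 0.953 × 100 = 65.9 %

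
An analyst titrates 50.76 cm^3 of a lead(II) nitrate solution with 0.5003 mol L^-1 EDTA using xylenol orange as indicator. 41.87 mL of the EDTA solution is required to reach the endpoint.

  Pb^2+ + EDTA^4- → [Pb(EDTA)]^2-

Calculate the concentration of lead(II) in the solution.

0.4127 mol/L

n(EDTA) = 0.04187 L × 0.5003 mol/L = 0.02095 mol
n(Pb2+) = 0.02095 mol (1:1 mole ratio)
[Pb2+] = 0.02095 mol / 0.05076 L = 0.4127 mol/L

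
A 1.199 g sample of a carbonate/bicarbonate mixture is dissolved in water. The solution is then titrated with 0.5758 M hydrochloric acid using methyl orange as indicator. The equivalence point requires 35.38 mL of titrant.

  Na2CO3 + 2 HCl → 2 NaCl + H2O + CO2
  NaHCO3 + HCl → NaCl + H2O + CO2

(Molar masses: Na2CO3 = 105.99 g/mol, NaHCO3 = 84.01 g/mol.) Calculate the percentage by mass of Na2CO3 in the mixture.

n(HCl) = 0.03538 × 0.5758 = 0.02037 mol
Let x = n(Na2CO3), y = n(NaHCO3).
Titrant: 2x + 1y = 0.02037;  mass: 105.99x + 84.01y = 1.199
Solving, x = 8.261 × 10^-3 mol, y = 3.850 × 10^-3 mol
mass of Na2CO3 = 8.261 × 10^-3 × 105.99 = 0.8756 g
% Na2CO3 = 0.8756 / 1.199 × 100 = 73.03 %

73.03 %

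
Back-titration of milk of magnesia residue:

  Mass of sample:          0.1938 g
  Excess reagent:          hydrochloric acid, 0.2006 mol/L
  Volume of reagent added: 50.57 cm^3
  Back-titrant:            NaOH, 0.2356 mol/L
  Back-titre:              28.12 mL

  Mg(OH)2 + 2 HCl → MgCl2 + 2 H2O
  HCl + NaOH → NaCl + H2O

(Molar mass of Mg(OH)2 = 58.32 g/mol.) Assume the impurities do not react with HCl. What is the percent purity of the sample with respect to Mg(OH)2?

n(HCl) added = 0.05057 × 0.2006 = 0.01014 mol
n(NaOH) used in back-titration = 0.02812 × 0.2356 = 6.625 × 10^-3 mol
n(HCl) left over = 6.625 × 10^-3 mol (1:1 ratio)
n(HCl) consumed by analyte = 0.01014 − 6.625 × 10^-3 = 3.519 × 10^-3 mol
From the 1:2 ratio, n(Mg(OH)2) = 1/2 × 3.519 × 10^-3 = 1.760 × 10^-3 mol
mass of Mg(OH)2 = 1.760 × 10^-3 × 58.32 = 0.1026 g
% Mg(OH)2 = 0.1026 / 0.1938 × 100 = 52.95 %

52.95 %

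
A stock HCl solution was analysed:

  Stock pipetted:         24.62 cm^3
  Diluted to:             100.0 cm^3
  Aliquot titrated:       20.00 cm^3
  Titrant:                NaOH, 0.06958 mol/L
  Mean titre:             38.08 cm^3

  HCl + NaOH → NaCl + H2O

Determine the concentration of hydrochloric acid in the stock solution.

n(NaOH) = 0.03808 × 0.06958 = 2.650 × 10^-3 mol
n(HCl) in the aliquot = 2.650 × 10^-3 mol (1:1 ratio)
[HCl]_dilute = 2.650 × 10^-3 / 0.02000 = 0.1325 mol/L
Dilution factor = 100.0 / 24.62 = 4.062
[HCl]_stock = 0.1325 × 4.062 = 0.5381 mol/L

0.5381 mol/L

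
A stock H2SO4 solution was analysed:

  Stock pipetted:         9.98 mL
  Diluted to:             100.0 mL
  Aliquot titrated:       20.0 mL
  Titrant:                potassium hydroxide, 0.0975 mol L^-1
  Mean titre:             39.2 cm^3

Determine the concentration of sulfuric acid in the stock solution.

H2SO4 + 2 KOH → K2SO4 + 2 H2O
n(KOH) = 0.0392 × 0.0975 = 3.82 × 10^-3 mol
From the 1:2 ratio, n(H2SO4) in the aliquot = 1/2 × 3.82 × 10^-3 = 1.91 × 10^-3 mol
[H2SO4]_dilute = 1.91 × 10^-3 / 0.0200 = 0.0956 mol/L
Dilution factor = 100.0 / 9.98 = 10.02
[H2SO4]_stock = 0.0956 × 10.02 = 0.957 mol/L

0.957 mol/L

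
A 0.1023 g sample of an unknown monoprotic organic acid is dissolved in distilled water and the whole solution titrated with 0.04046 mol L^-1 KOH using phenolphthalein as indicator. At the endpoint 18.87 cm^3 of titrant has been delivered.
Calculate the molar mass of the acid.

134.0 g/mol

n(KOH) = 0.01887 L × 0.04046 mol/L = 7.635 × 10^-4 mol
n(HA) = 7.635 × 10^-4 mol (1:1 ratio)
M = m / n = 0.1023 g / 7.635 × 10^-4 mol = 134.0 g/mol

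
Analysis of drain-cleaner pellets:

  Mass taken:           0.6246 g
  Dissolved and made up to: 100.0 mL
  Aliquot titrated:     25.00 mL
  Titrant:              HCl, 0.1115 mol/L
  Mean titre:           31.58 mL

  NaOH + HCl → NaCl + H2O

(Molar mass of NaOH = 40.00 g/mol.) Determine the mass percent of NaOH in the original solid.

90.20 %

n(HCl) per titration = 0.03158 × 0.1115 = 3.521 × 10^-3 mol
n(NaOH) in each aliquot = 3.521 × 10^-3 mol (1:1 ratio)
n(NaOH) in the whole flask = 3.521 × 10^-3 × 100.0/25.00 = 0.01408 mol
mass of NaOH = 0.01408 × 40.00 = 0.5634 g
% NaOH = 0.5634 / 0.6246 × 100 = 90.20 %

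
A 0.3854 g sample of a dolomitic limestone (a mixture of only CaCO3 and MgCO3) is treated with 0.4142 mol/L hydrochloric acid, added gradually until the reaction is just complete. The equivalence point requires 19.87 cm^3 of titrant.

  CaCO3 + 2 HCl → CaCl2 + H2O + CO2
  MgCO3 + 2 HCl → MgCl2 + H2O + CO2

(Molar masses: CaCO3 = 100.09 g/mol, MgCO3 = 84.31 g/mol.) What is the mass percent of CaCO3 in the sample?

n(HCl) = 0.01987 × 0.4142 = 8.230 × 10^-3 mol
Let x = n(CaCO3), y = n(MgCO3).
Titrant: 2x + 2y = 8.230 × 10^-3;  mass: 100.09x + 84.31y = 0.3854
Solving, x = 2.437 × 10^-3 mol, y = 1.678 × 10^-3 mol
mass of CaCO3 = 2.437 × 10^-3 × 100.09 = 0.2439 g
% CaCO3 = 0.2439 / 0.3854 × 100 = 63.29 %

63.29 %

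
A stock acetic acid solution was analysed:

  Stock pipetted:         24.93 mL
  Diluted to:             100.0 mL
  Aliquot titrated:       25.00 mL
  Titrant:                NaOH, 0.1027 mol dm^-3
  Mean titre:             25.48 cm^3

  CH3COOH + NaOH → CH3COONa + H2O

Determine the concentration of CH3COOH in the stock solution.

n(NaOH) = 0.02548 × 0.1027 = 2.617 × 10^-3 mol
n(CH3COOH) in the aliquot = 2.617 × 10^-3 mol (1:1 ratio)
[CH3COOH]_dilute = 2.617 × 10^-3 / 0.02500 = 0.1047 mol/L
Dilution factor = 100.0 / 24.93 = 4.011
[CH3COOH]_stock = 0.1047 × 4.011 = 0.4199 mol/L

0.4199 mol/L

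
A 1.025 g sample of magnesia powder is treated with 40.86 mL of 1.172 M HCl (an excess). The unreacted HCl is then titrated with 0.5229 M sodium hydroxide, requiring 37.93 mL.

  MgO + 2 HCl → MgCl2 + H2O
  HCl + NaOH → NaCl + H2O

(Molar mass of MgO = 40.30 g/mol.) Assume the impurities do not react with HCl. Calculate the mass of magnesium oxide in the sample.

n(HCl) added = 0.04086 × 1.172 = 0.04789 mol
n(NaOH) used in back-titration = 0.03793 × 0.5229 = 0.01983 mol
n(HCl) left over = 0.01983 mol (1:1 ratio)
n(HCl) consumed by analyte = 0.04789 − 0.01983 = 0.02805 mol
From the 1:2 ratio, n(MgO) = 1/2 × 0.02805 = 0.01403 mol
mass of MgO = 0.01403 × 40.30 = 0.5653 g

0.5653 g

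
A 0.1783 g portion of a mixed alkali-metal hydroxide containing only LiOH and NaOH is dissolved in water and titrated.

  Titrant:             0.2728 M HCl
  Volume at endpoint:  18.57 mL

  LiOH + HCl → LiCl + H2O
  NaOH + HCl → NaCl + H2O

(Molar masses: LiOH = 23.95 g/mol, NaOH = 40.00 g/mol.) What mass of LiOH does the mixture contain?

n(HCl) = 0.01857 × 0.2728 = 5.066 × 10^-3 mol
Let x = n(LiOH), y = n(NaOH).
Titrant: 1x + 1y = 5.066 × 10^-3;  mass: 23.95x + 40.00y = 0.1783
Solving, x = 1.516 × 10^-3 mol, y = 3.550 × 10^-3 mol
mass of LiOH = 1.516 × 10^-3 × 23.95 = 0.03631 g

0.03631 g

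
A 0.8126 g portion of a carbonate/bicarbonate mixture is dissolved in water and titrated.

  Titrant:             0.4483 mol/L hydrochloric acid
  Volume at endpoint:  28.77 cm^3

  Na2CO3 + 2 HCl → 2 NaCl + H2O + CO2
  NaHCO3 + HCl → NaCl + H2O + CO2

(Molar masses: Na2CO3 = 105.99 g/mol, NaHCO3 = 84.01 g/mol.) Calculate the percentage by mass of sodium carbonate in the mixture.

n(HCl) = 0.02877 × 0.4483 = 0.01290 mol
Let x = n(Na2CO3), y = n(NaHCO3).
Titrant: 2x + 1y = 0.01290;  mass: 105.99x + 84.01y = 0.8126
Solving, x = 4.368 × 10^-3 mol, y = 4.162 × 10^-3 mol
mass of Na2CO3 = 4.368 × 10^-3 × 105.99 = 0.4629 g
% Na2CO3 = 0.4629 / 0.8126 × 100 = 56.97 %

56.97 %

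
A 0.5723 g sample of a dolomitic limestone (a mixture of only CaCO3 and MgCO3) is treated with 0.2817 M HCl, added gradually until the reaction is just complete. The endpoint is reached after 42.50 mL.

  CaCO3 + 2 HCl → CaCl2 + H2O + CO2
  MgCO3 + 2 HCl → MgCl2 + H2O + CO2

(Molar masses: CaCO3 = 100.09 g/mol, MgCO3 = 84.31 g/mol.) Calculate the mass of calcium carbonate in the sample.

n(HCl) = 0.04250 × 0.2817 = 0.01197 mol
Let x = n(CaCO3), y = n(MgCO3).
Titrant: 2x + 2y = 0.01197;  mass: 100.09x + 84.31y = 0.5723
Solving, x = 4.285 × 10^-3 mol, y = 1.702 × 10^-3 mol
mass of CaCO3 = 4.285 × 10^-3 × 100.09 = 0.4288 g

0.4288 g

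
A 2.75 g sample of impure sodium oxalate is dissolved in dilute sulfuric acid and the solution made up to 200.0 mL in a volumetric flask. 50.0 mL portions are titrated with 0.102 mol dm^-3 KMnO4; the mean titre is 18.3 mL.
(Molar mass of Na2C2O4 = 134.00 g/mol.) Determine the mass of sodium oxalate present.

2 MnO4^- + 5 C2O4^2- + 16 H^+ → 2 Mn^2+ + 10 CO2 + 8 H2O
n(KMnO4) per titration = 0.0183 × 0.102 = 1.87 × 10^-3 mol
From the 5:2 ratio, n(Na2C2O4) in each aliquot = 5/2 × 1.87 × 10^-3 = 4.67 × 10^-3 mol
n(Na2C2O4) in the whole flask = 4.67 × 10^-3 × 200.0/50.0 = 0.0187 mol
mass of Na2C2O4 = 0.0187 × 134.00 = 2.50 g

2.50 g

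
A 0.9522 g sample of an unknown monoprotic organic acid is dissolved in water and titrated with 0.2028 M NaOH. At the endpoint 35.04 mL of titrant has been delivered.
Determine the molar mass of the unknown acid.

134.0 g/mol

n(NaOH) = 0.03504 L × 0.2028 mol/L = 7.106 × 10^-3 mol
n(HA) = 7.106 × 10^-3 mol (1:1 ratio)
M = m / n = 0.9522 g / 7.106 × 10^-3 mol = 134.0 g/mol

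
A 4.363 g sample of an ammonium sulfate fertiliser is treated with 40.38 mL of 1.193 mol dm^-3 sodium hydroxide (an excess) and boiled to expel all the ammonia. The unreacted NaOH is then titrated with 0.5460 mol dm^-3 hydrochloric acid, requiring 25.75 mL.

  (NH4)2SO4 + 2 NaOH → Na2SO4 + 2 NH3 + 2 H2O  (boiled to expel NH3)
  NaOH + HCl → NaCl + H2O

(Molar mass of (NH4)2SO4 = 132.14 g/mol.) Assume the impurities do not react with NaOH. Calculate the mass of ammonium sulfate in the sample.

2.254 g

n(NaOH) added = 0.04038 × 1.193 = 0.04817 mol
n(HCl) used in back-titration = 0.02575 × 0.5460 = 0.01406 mol
n(NaOH) left over = 0.01406 mol (1:1 ratio)
n(NaOH) consumed by analyte = 0.04817 − 0.01406 = 0.03411 mol
From the 1:2 ratio, n((NH4)2SO4) = 1/2 × 0.03411 = 0.01706 mol
mass of (NH4)2SO4 = 0.01706 × 132.14 = 2.254 g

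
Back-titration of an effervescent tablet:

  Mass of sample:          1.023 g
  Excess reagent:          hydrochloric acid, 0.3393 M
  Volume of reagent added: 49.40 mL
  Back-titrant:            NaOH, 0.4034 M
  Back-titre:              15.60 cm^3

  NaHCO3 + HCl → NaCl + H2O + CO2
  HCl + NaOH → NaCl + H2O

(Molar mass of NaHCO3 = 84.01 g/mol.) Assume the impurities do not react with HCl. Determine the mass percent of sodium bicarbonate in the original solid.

n(HCl) added = 0.04940 × 0.3393 = 0.01676 mol
n(NaOH) used in back-titration = 0.01560 × 0.4034 = 6.293 × 10^-3 mol
n(HCl) left over = 6.293 × 10^-3 mol (1:1 ratio)
n(HCl) consumed by analyte = 0.01676 − 6.293 × 10^-3 = 0.01047 mol
n(NaHCO3) = 0.01047 mol (1:1 ratio)
mass of NaHCO3 = 0.01047 × 84.01 = 0.8794 g
% NaHCO3 = 0.8794 / 1.023 × 100 = 85.97 %

85.97 %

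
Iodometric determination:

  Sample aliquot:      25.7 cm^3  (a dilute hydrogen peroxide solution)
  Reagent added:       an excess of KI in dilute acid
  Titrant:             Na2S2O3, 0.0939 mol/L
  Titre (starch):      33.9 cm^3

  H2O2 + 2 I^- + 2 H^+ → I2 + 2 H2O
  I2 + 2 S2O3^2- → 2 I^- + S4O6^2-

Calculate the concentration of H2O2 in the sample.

0.0619 mol/L

n(S2O3^2-) = 0.0339 × 0.0939 = 3.18 × 10^-3 mol
n(I2) = n(S2O3^2-)/2 = 1.59 × 10^-3 mol
n(H2O2) in the aliquot = 1.59 × 10^-3 mol (1:1 ratio)
[H2O2] = 1.59 × 10^-3 / 0.0257 = 0.0619 mol/L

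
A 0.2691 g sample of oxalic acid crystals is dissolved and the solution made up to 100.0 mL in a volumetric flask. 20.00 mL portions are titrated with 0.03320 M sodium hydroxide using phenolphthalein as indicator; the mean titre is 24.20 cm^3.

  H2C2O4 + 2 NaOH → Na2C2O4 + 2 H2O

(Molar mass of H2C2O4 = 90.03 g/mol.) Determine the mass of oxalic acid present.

0.1808 g

n(NaOH) per titration = 0.02420 × 0.03320 = 8.034 × 10^-4 mol
From the 1:2 ratio, n(H2C2O4) in each aliquot = 1/2 × 8.034 × 10^-4 = 4.017 × 10^-4 mol
n(H2C2O4) in the whole flask = 4.017 × 10^-4 × 100.0/20.00 = 2.009 × 10^-3 mol
mass of H2C2O4 = 2.009 × 10^-3 × 90.03 = 0.1808 g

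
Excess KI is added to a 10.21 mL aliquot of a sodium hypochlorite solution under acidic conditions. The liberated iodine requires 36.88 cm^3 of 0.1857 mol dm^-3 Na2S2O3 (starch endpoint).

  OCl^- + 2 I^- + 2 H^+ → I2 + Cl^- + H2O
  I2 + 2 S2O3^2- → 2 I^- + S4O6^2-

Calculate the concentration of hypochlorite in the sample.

0.3354 mol/L

n(S2O3^2-) = 0.03688 × 0.1857 = 6.849 × 10^-3 mol
n(I2) = n(S2O3^2-)/2 = 3.424 × 10^-3 mol
n(OCl^-) in the aliquot = 3.424 × 10^-3 mol (1:1 ratio)
[OCl^-] = 3.424 × 10^-3 / 0.01021 = 0.3354 mol/L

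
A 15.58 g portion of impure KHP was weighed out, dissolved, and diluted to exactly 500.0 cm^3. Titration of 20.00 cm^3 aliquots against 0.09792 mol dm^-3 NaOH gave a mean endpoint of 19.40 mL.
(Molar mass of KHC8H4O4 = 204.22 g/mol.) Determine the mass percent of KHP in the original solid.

KHC8H4O4 + NaOH → KNaC8H4O4 + H2O
n(NaOH) per titration = 0.01940 × 0.09792 = 1.900 × 10^-3 mol
n(KHC8H4O4) in each aliquot = 1.900 × 10^-3 mol (1:1 ratio)
n(KHC8H4O4) in the whole flask = 1.900 × 10^-3 × 500.0/20.00 = 0.04749 mol
mass of KHC8H4O4 = 0.04749 × 204.22 = 9.699 g
% KHC8H4O4 = 9.699 / 15.58 × 100 = 62.25 %

62.25 %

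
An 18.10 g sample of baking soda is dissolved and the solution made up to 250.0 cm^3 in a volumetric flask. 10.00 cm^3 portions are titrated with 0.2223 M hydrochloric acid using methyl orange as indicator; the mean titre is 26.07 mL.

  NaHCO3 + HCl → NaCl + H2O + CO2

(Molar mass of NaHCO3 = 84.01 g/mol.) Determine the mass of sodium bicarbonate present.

n(HCl) per titration = 0.02607 × 0.2223 = 5.795 × 10^-3 mol
n(NaHCO3) in each aliquot = 5.795 × 10^-3 mol (1:1 ratio)
n(NaHCO3) in the whole flask = 5.795 × 10^-3 × 250.0/10.00 = 0.1449 mol
mass of NaHCO3 = 0.1449 × 84.01 = 12.17 g

12.17 g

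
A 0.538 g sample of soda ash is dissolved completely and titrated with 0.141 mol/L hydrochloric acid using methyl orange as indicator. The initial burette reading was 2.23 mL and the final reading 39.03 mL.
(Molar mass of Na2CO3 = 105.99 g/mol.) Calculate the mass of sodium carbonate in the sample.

0.275 g

Na2CO3 + 2 HCl → 2 NaCl + H2O + CO2
n(HCl) = 0.0368 L × 0.141 mol/L = 5.19 × 10^-3 mol
From the 1:2 ratio, n(Na2CO3) = 1/2 × 5.19 × 10^-3 = 2.59 × 10^-3 mol
mass of Na2CO3 = 2.59 × 10^-3 × 105.99 g/mol = 0.275 g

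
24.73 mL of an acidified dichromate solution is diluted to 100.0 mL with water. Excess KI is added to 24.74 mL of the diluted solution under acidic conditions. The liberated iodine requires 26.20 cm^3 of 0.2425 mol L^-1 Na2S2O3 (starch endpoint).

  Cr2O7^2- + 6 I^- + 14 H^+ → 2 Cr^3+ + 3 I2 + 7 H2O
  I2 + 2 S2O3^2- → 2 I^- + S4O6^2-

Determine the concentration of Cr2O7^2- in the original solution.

n(S2O3^2-) = 0.02620 × 0.2425 = 6.353 × 10^-3 mol
n(I2) = n(S2O3^2-)/2 = 3.177 × 10^-3 mol
From the 1:3 ratio, n(Cr2O7^2-) in the aliquot = 1/3 × 3.177 × 10^-3 = 1.059 × 10^-3 mol
[Cr2O7^2-]_dilute = 1.059 × 10^-3 / 0.02474 = 0.04280 mol/L
[Cr2O7^2-]_original = 0.04280 × 100.0/24.73 = 0.1731 mol/L

0.1731 mol/L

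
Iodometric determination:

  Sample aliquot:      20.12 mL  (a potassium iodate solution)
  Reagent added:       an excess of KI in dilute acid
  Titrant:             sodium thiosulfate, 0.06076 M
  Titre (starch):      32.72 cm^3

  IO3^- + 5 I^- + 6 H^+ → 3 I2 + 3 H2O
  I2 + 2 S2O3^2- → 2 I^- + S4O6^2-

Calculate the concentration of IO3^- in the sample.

0.01647 M

n(S2O3^2-) = 0.03272 × 0.06076 = 1.988 × 10^-3 mol
n(I2) = n(S2O3^2-)/2 = 9.940 × 10^-4 mol
From the 1:3 ratio, n(IO3^-) in the aliquot = 1/3 × 9.940 × 10^-4 = 3.313 × 10^-4 mol
[IO3^-] = 3.313 × 10^-4 / 0.02012 = 0.01647 mol/L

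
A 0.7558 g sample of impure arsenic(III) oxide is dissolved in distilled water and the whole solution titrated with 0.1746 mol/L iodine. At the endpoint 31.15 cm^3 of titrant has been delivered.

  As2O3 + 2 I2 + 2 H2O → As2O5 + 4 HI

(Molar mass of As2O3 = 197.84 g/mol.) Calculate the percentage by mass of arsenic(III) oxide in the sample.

n(I2) = 0.03115 L × 0.1746 mol/L = 5.439 × 10^-3 mol
From the 1:2 ratio, n(As2O3) = 1/2 × 5.439 × 10^-3 = 2.719 × 10^-3 mol
mass of As2O3 = 2.719 × 10^-3 × 197.84 g/mol = 0.5380 g
% As2O3 = 0.5380 / 0.7558 × 100 = 71.18 %

71.18 %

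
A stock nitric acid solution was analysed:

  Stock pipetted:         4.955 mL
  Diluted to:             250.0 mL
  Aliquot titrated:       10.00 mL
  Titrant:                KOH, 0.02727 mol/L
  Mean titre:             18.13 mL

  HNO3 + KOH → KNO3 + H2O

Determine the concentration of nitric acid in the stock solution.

n(KOH) = 0.01813 × 0.02727 = 4.944 × 10^-4 mol
n(HNO3) in the aliquot = 4.944 × 10^-4 mol (1:1 ratio)
[HNO3]_dilute = 4.944 × 10^-4 / 0.01000 = 0.04944 mol/L
Dilution factor = 250.0 / 4.955 = 50.45
[HNO3]_stock = 0.04944 × 50.45 = 2.494 mol/L

2.494 mol/L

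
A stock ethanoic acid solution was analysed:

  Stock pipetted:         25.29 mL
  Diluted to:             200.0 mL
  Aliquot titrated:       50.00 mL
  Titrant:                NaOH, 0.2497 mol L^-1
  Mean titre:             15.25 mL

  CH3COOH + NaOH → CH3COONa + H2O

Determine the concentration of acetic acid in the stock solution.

0.6023 mol/L

n(NaOH) = 0.01525 × 0.2497 = 3.808 × 10^-3 mol
n(CH3COOH) in the aliquot = 3.808 × 10^-3 mol (1:1 ratio)
[CH3COOH]_dilute = 3.808 × 10^-3 / 0.05000 = 0.07616 mol/L
Dilution factor = 200.0 / 25.29 = 7.908
[CH3COOH]_stock = 0.07616 × 7.908 = 0.6023 mol/L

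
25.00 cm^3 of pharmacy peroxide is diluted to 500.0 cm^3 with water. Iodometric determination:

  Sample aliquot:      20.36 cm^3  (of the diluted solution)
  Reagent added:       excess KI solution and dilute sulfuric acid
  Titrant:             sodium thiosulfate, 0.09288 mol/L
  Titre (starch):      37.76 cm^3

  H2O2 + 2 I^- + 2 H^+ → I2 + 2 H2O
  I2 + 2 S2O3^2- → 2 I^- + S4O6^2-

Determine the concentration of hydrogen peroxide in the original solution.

1.723 mol/L

n(S2O3^2-) = 0.03776 × 0.09288 = 3.507 × 10^-3 mol
n(I2) = n(S2O3^2-)/2 = 1.754 × 10^-3 mol
n(H2O2) in the aliquot = 1.754 × 10^-3 mol (1:1 ratio)
[H2O2]_dilute = 1.754 × 10^-3 / 0.02036 = 0.08613 mol/L
[H2O2]_original = 0.08613 × 500.0/25.00 = 1.723 mol/L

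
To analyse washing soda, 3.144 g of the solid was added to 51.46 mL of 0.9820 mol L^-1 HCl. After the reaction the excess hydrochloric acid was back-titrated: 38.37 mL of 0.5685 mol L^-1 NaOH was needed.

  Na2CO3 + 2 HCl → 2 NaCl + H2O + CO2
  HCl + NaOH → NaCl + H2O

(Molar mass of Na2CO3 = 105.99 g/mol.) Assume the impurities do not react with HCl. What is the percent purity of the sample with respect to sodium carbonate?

48.41 %

n(HCl) added = 0.05146 × 0.9820 = 0.05053 mol
n(NaOH) used in back-titration = 0.03837 × 0.5685 = 0.02181 mol
n(HCl) left over = 0.02181 mol (1:1 ratio)
n(HCl) consumed by analyte = 0.05053 − 0.02181 = 0.02872 mol
From the 1:2 ratio, n(Na2CO3) = 1/2 × 0.02872 = 0.01436 mol
mass of Na2CO3 = 0.01436 × 105.99 = 1.522 g
% Na2CO3 = 1.522 / 3.144 × 100 = 48.41 %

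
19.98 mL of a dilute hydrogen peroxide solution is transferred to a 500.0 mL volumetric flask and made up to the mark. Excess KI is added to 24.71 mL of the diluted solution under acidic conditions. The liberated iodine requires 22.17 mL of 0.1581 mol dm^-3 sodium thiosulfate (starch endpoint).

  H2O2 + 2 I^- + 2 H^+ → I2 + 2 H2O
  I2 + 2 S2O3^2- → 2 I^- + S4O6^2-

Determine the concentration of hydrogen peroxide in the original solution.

1.775 mol/L

n(S2O3^2-) = 0.02217 × 0.1581 = 3.505 × 10^-3 mol
n(I2) = n(S2O3^2-)/2 = 1.753 × 10^-3 mol
n(H2O2) in the aliquot = 1.753 × 10^-3 mol (1:1 ratio)
[H2O2]_dilute = 1.753 × 10^-3 / 0.02471 = 0.07092 mol/L
[H2O2]_original = 0.07092 × 500.0/19.98 = 1.775 mol/L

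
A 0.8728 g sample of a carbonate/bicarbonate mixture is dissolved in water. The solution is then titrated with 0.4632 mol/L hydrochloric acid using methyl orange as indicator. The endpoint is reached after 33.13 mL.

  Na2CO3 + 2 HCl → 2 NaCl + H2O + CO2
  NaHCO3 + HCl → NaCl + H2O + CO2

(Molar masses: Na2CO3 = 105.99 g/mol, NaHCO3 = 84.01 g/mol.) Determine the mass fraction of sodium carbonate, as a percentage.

n(HCl) = 0.03313 × 0.4632 = 0.01535 mol
Let x = n(Na2CO3), y = n(NaHCO3).
Titrant: 2x + 1y = 0.01535;  mass: 105.99x + 84.01y = 0.8728
Solving, x = 6.713 × 10^-3 mol, y = 1.920 × 10^-3 mol
mass of Na2CO3 = 6.713 × 10^-3 × 105.99 = 0.7115 g
% Na2CO3 = 0.7115 / 0.8728 × 100 = 81.52 %

81.52 %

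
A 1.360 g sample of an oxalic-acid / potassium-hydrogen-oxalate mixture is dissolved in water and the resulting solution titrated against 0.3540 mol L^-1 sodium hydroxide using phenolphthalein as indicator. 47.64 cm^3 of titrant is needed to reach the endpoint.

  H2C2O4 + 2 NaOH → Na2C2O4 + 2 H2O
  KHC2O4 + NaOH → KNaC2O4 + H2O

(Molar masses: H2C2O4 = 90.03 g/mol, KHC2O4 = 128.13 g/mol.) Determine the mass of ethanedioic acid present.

0.4337 g

n(NaOH) = 0.04764 × 0.3540 = 0.01686 mol
Let x = n(H2C2O4), y = n(KHC2O4).
Titrant: 2x + 1y = 0.01686;  mass: 90.03x + 128.13y = 1.360
Solving, x = 4.818 × 10^-3 mol, y = 7.229 × 10^-3 mol
mass of H2C2O4 = 4.818 × 10^-3 × 90.03 = 0.4337 g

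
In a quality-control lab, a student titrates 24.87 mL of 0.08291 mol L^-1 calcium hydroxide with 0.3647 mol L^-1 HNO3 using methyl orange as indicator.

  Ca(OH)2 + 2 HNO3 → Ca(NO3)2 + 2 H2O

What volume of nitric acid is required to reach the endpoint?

11.31 mL

n(Ca(OH)2) = 0.02487 L × 0.08291 mol/L = 2.062 × 10^-3 mol
From the 2:1 stoichiometry, n(HNO3) = 2/1 × 2.062 × 10^-3 = 4.124 × 10^-3 mol
V(HNO3) = 4.124 × 10^-3 mol / 0.3647 mol/L = 0.01131 L = 11.31 mL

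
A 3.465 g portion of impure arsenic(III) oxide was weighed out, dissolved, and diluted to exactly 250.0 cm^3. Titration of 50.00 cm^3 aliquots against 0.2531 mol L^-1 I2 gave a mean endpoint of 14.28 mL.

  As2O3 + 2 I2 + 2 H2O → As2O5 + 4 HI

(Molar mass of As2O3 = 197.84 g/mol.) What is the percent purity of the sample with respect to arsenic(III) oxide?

51.59 %

n(I2) per titration = 0.01428 × 0.2531 = 3.614 × 10^-3 mol
From the 1:2 ratio, n(As2O3) in each aliquot = 1/2 × 3.614 × 10^-3 = 1.807 × 10^-3 mol
n(As2O3) in the whole flask = 1.807 × 10^-3 × 250.0/50.00 = 9.036 × 10^-3 mol
mass of As2O3 = 9.036 × 10^-3 × 197.84 = 1.788 g
% As2O3 = 1.788 / 3.465 × 100 = 51.59 %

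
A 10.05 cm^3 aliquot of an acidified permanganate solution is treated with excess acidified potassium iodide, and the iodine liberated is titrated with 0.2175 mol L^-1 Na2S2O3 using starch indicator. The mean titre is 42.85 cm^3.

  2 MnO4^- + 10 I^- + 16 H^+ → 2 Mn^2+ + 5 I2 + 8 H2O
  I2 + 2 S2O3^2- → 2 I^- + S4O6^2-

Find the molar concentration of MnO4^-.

0.1855 mol/L

n(S2O3^2-) = 0.04285 × 0.2175 = 9.320 × 10^-3 mol
n(I2) = n(S2O3^2-)/2 = 4.660 × 10^-3 mol
From the 2:5 ratio, n(MnO4^-) in the aliquot = 2/5 × 4.660 × 10^-3 = 1.864 × 10^-3 mol
[MnO4^-] = 1.864 × 10^-3 / 0.01005 = 0.1855 mol/L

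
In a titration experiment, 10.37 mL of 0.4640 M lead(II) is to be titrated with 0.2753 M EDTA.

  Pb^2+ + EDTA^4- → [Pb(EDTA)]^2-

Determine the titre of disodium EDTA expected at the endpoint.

n(Pb2+) = 0.01037 L × 0.4640 mol/L = 4.812 × 10^-3 mol
n(EDTA) = 4.812 × 10^-3 mol (1:1 stoichiometry)
V(EDTA) = 4.812 × 10^-3 mol / 0.2753 mol/L = 0.01748 L = 17.48 mL

17.48 mL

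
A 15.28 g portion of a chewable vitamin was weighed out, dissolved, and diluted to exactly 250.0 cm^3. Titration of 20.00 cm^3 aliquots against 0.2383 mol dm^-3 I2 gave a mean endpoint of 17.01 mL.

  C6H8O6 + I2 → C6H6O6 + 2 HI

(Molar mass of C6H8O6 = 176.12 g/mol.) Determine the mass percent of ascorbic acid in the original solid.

n(I2) per titration = 0.01701 × 0.2383 = 4.053 × 10^-3 mol
n(C6H8O6) in each aliquot = 4.053 × 10^-3 mol (1:1 ratio)
n(C6H8O6) in the whole flask = 4.053 × 10^-3 × 250.0/20.00 = 0.05067 mol
mass of C6H8O6 = 0.05067 × 176.12 = 8.924 g
% C6H8O6 = 8.924 / 15.28 × 100 = 58.40 %

58.40 %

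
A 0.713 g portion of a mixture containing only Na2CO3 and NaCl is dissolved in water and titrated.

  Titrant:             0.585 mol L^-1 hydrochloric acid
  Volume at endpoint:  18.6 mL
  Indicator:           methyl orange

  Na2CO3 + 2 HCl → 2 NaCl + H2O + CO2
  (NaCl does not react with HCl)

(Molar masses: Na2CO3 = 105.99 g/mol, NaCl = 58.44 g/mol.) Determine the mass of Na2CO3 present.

n(HCl) = 0.0186 × 0.585 = 0.0109 mol
Let x = n(Na2CO3), y = n(NaCl).
Titrant: 2x = 0.0109;  mass: 105.99x + 58.44y = 0.713
Solving, x = 5.44 × 10^-3 mol, y = 2.33 × 10^-3 mol
mass of Na2CO3 = 5.44 × 10^-3 × 105.99 = 0.577 g

0.577 g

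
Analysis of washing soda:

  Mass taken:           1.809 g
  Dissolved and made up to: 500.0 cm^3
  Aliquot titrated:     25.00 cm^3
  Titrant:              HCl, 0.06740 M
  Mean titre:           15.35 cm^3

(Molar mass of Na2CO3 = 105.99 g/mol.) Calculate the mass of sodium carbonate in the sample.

Na2CO3 + 2 HCl → 2 NaCl + H2O + CO2
n(HCl) per titration = 0.01535 × 0.06740 = 1.035 × 10^-3 mol
From the 1:2 ratio, n(Na2CO3) in each aliquot = 1/2 × 1.035 × 10^-3 = 5.173 × 10^-4 mol
n(Na2CO3) in the whole flask = 5.173 × 10^-4 × 500.0/25.00 = 0.01035 mol
mass of Na2CO3 = 0.01035 × 105.99 = 1.097 g

1.097 g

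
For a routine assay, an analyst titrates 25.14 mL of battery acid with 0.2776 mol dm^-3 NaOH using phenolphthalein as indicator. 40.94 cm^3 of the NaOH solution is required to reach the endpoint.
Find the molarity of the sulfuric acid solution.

0.2260 mol/L

H2SO4 + 2 NaOH → Na2SO4 + 2 H2O
n(NaOH) = 0.04094 L × 0.2776 mol/L = 0.01136 mol
From the 1:2 mole ratio, n(H2SO4) = 1/2 × 0.01136 = 5.682 × 10^-3 mol
[H2SO4] = 5.682 × 10^-3 mol / 0.02514 L = 0.2260 mol/L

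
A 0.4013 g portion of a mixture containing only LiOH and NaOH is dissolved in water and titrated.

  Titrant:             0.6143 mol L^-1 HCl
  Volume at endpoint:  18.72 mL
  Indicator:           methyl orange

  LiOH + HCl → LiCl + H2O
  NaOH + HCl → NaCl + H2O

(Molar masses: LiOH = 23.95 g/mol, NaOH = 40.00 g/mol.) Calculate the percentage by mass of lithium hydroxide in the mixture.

n(HCl) = 0.01872 × 0.6143 = 0.01150 mol
Let x = n(LiOH), y = n(NaOH).
Titrant: 1x + 1y = 0.01150;  mass: 23.95x + 40.00y = 0.4013
Solving, x = 3.657 × 10^-3 mol, y = 7.843 × 10^-3 mol
mass of LiOH = 3.657 × 10^-3 × 23.95 = 0.08757 g
% LiOH = 0.08757 / 0.4013 × 100 = 21.82 %

21.82 %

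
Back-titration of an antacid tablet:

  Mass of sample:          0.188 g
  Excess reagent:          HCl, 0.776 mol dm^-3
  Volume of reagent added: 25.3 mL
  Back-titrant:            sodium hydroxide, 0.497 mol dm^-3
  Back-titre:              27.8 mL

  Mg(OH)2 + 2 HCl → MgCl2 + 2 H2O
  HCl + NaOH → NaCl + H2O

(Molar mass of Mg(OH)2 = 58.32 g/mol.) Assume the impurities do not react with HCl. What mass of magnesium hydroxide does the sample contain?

0.170 g

n(HCl) added = 0.0253 × 0.776 = 0.0196 mol
n(NaOH) used in back-titration = 0.0278 × 0.497 = 0.0138 mol
n(HCl) left over = 0.0138 mol (1:1 ratio)
n(HCl) consumed by analyte = 0.0196 − 0.0138 = 5.82 × 10^-3 mol
From the 1:2 ratio, n(Mg(OH)2) = 1/2 × 5.82 × 10^-3 = 2.91 × 10^-3 mol
mass of Mg(OH)2 = 2.91 × 10^-3 × 58.32 = 0.170 g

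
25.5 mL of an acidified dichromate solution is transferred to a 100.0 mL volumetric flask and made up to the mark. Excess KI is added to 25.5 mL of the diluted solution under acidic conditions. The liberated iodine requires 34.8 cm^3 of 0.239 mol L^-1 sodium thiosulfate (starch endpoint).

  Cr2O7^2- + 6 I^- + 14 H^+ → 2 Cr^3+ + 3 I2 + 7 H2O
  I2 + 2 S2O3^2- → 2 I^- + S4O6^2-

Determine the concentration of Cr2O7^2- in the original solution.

n(S2O3^2-) = 0.0348 × 0.239 = 8.32 × 10^-3 mol
n(I2) = n(S2O3^2-)/2 = 4.16 × 10^-3 mol
From the 1:3 ratio, n(Cr2O7^2-) in the aliquot = 1/3 × 4.16 × 10^-3 = 1.39 × 10^-3 mol
[Cr2O7^2-]_dilute = 1.39 × 10^-3 / 0.0255 = 0.0544 mol/L
[Cr2O7^2-]_original = 0.0544 × 100.0/25.5 = 0.213 mol/L

0.213 mol/L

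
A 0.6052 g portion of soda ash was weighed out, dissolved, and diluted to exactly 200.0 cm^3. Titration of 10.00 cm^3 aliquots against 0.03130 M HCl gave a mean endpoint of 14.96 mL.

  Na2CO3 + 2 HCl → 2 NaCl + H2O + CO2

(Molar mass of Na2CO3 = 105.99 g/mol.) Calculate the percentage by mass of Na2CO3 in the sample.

n(HCl) per titration = 0.01496 × 0.03130 = 4.682 × 10^-4 mol
From the 1:2 ratio, n(Na2CO3) in each aliquot = 1/2 × 4.682 × 10^-4 = 2.341 × 10^-4 mol
n(Na2CO3) in the whole flask = 2.341 × 10^-4 × 200.0/10.00 = 4.682 × 10^-3 mol
mass of Na2CO3 = 4.682 × 10^-3 × 105.99 = 0.4963 g
% Na2CO3 = 0.4963 / 0.6052 × 100 = 82.01 %

82.01 %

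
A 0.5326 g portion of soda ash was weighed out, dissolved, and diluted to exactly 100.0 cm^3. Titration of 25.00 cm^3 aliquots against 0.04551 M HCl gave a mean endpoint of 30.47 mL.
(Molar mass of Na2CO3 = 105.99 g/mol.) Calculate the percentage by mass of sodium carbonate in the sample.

Na2CO3 + 2 HCl → 2 NaCl + H2O + CO2
n(HCl) per titration = 0.03047 × 0.04551 = 1.387 × 10^-3 mol
From the 1:2 ratio, n(Na2CO3) in each aliquot = 1/2 × 1.387 × 10^-3 = 6.933 × 10^-4 mol
n(Na2CO3) in the whole flask = 6.933 × 10^-4 × 100.0/25.00 = 2.773 × 10^-3 mol
mass of Na2CO3 = 2.773 × 10^-3 × 105.99 = 0.2940 g
% Na2CO3 = 0.2940 / 0.5326 × 100 = 55.19 %

55.19 %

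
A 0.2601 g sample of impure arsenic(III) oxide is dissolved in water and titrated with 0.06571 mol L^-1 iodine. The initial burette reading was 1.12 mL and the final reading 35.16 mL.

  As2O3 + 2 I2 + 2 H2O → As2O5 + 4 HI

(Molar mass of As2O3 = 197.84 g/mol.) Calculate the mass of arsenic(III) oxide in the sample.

n(I2) = 0.03404 L × 0.06571 mol/L = 2.237 × 10^-3 mol
From the 1:2 ratio, n(As2O3) = 1/2 × 2.237 × 10^-3 = 1.118 × 10^-3 mol
mass of As2O3 = 1.118 × 10^-3 × 197.84 g/mol = 0.2213 g

0.2213 g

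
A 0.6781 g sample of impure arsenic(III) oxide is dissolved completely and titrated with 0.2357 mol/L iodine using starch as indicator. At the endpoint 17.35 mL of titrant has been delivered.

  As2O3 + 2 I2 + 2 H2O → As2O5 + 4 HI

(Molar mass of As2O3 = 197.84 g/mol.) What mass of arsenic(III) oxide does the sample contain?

n(I2) = 0.01735 L × 0.2357 mol/L = 4.089 × 10^-3 mol
From the 1:2 ratio, n(As2O3) = 1/2 × 4.089 × 10^-3 = 2.045 × 10^-3 mol
mass of As2O3 = 2.045 × 10^-3 × 197.84 g/mol = 0.4045 g

0.4045 g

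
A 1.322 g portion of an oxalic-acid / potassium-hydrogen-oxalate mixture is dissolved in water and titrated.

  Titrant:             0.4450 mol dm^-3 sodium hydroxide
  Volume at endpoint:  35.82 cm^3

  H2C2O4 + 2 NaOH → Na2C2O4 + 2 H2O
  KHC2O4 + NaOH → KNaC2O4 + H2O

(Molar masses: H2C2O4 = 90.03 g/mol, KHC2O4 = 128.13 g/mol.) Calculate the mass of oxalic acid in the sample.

0.3902 g

n(NaOH) = 0.03582 × 0.4450 = 0.01594 mol
Let x = n(H2C2O4), y = n(KHC2O4).
Titrant: 2x + 1y = 0.01594;  mass: 90.03x + 128.13y = 1.322
Solving, x = 4.334 × 10^-3 mol, y = 7.273 × 10^-3 mol
mass of H2C2O4 = 4.334 × 10^-3 × 90.03 = 0.3902 g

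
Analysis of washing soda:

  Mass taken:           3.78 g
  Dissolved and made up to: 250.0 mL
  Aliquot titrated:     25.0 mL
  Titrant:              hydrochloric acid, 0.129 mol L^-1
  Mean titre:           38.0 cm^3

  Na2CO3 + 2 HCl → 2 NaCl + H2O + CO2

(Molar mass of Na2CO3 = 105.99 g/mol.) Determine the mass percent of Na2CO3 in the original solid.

68.7 %

n(HCl) per titration = 0.0380 × 0.129 = 4.90 × 10^-3 mol
From the 1:2 ratio, n(Na2CO3) in each aliquot = 1/2 × 4.90 × 10^-3 = 2.45 × 10^-3 mol
n(Na2CO3) in the whole flask = 2.45 × 10^-3 × 250.0/25.0 = 0.0245 mol
mass of Na2CO3 = 0.0245 × 105.99 = 2.60 g
% Na2CO3 = 2.60 / 3.78 × 100 = 68.7 %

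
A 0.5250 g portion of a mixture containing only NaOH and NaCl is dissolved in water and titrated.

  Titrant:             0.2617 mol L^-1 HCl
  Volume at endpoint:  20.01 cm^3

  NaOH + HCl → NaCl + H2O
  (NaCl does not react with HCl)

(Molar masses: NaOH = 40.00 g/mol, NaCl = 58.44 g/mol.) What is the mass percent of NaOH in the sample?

39.90 %

n(HCl) = 0.02001 × 0.2617 = 5.237 × 10^-3 mol
Let x = n(NaOH), y = n(NaCl).
Titrant: 1x = 5.237 × 10^-3;  mass: 40.00x + 58.44y = 0.5250
Solving, x = 5.237 × 10^-3 mol, y = 5.399 × 10^-3 mol
mass of NaOH = 5.237 × 10^-3 × 40.00 = 0.2095 g
% NaOH = 0.2095 / 0.5250 × 100 = 39.90 %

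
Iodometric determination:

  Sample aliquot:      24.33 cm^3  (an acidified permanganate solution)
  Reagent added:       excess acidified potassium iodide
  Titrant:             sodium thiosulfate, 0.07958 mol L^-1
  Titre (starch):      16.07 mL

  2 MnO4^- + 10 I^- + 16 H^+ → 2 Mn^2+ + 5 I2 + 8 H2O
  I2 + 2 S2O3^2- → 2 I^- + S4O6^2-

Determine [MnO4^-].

n(S2O3^2-) = 0.01607 × 0.07958 = 1.279 × 10^-3 mol
n(I2) = n(S2O3^2-)/2 = 6.394 × 10^-4 mol
From the 2:5 ratio, n(MnO4^-) in the aliquot = 2/5 × 6.394 × 10^-4 = 2.558 × 10^-4 mol
[MnO4^-] = 2.558 × 10^-4 / 0.02433 = 0.01051 mol/L

0.01051 mol/L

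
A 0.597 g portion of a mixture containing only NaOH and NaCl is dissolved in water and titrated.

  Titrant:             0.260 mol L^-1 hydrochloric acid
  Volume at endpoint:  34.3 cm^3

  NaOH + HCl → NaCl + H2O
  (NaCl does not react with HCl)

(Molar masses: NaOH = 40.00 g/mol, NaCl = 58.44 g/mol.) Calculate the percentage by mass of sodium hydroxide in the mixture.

n(HCl) = 0.0343 × 0.260 = 8.92 × 10^-3 mol
Let x = n(NaOH), y = n(NaCl).
Titrant: 1x = 8.92 × 10^-3;  mass: 40.00x + 58.44y = 0.597
Solving, x = 8.92 × 10^-3 mol, y = 4.11 × 10^-3 mol
mass of NaOH = 8.92 × 10^-3 × 40.00 = 0.357 g
% NaOH = 0.357 / 0.597 × 100 = 59.8 %

59.8 %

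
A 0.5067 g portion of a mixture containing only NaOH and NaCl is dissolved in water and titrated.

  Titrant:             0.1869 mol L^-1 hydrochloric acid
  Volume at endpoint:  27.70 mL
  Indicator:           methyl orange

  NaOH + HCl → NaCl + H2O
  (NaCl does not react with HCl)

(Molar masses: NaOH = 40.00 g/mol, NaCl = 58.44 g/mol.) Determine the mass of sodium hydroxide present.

n(HCl) = 0.02770 × 0.1869 = 5.177 × 10^-3 mol
Let x = n(NaOH), y = n(NaCl).
Titrant: 1x = 5.177 × 10^-3;  mass: 40.00x + 58.44y = 0.5067
Solving, x = 5.177 × 10^-3 mol, y = 5.127 × 10^-3 mol
mass of NaOH = 5.177 × 10^-3 × 40.00 = 0.2071 g

0.2071 g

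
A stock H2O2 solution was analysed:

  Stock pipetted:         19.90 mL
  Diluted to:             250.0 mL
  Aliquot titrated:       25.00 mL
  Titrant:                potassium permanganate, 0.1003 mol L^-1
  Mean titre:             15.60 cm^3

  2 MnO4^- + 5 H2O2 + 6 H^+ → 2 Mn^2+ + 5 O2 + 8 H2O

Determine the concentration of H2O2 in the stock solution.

1.966 mol/L

n(KMnO4) = 0.01560 × 0.1003 = 1.565 × 10^-3 mol
From the 5:2 ratio, n(H2O2) in the aliquot = 5/2 × 1.565 × 10^-3 = 3.912 × 10^-3 mol
[H2O2]_dilute = 3.912 × 10^-3 / 0.02500 = 0.1565 mol/L
Dilution factor = 250.0 / 19.90 = 12.56
[H2O2]_stock = 0.1565 × 12.56 = 1.966 mol/L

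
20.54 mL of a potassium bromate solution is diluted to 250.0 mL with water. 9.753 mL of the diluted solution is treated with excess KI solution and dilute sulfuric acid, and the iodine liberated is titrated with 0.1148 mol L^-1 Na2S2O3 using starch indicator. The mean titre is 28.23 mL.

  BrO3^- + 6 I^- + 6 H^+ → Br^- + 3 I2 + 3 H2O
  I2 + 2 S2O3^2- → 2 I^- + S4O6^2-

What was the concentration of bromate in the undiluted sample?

0.6741 mol/L

n(S2O3^2-) = 0.02823 × 0.1148 = 3.241 × 10^-3 mol
n(I2) = n(S2O3^2-)/2 = 1.620 × 10^-3 mol
From the 1:3 ratio, n(BrO3^-) in the aliquot = 1/3 × 1.620 × 10^-3 = 5.401 × 10^-4 mol
[BrO3^-]_dilute = 5.401 × 10^-4 / 0.009753 = 0.05538 mol/L
[BrO3^-]_original = 0.05538 × 250.0/20.54 = 0.6741 mol/L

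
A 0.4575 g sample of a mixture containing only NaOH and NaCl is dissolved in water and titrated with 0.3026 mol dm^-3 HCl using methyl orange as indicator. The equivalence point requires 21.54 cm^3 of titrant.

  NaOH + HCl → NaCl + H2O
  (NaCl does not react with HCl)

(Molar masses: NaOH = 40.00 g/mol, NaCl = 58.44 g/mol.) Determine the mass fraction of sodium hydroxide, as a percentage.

56.99 %

n(HCl) = 0.02154 × 0.3026 = 6.518 × 10^-3 mol
Let x = n(NaOH), y = n(NaCl).
Titrant: 1x = 6.518 × 10^-3;  mass: 40.00x + 58.44y = 0.4575
Solving, x = 6.518 × 10^-3 mol, y = 3.367 × 10^-3 mol
mass of NaOH = 6.518 × 10^-3 × 40.00 = 0.2607 g
% NaOH = 0.2607 / 0.4575 × 100 = 56.99 %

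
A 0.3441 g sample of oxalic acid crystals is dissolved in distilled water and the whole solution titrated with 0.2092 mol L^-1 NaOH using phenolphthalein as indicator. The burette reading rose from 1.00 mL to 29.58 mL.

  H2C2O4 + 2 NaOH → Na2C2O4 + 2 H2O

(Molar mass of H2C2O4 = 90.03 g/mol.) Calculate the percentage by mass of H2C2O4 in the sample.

n(NaOH) = 0.02858 L × 0.2092 mol/L = 5.979 × 10^-3 mol
From the 1:2 ratio, n(H2C2O4) = 1/2 × 5.979 × 10^-3 = 2.989 × 10^-3 mol
mass of H2C2O4 = 2.989 × 10^-3 × 90.03 g/mol = 0.2691 g
% H2C2O4 = 0.2691 / 0.3441 × 100 = 78.22 %

78.22 %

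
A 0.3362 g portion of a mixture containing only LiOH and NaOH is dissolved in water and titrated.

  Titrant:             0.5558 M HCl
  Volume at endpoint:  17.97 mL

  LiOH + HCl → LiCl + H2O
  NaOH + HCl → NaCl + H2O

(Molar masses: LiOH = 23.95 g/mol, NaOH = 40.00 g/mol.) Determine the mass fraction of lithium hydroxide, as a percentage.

28.10 %

n(HCl) = 0.01797 × 0.5558 = 9.988 × 10^-3 mol
Let x = n(LiOH), y = n(NaOH).
Titrant: 1x + 1y = 9.988 × 10^-3;  mass: 23.95x + 40.00y = 0.3362
Solving, x = 3.944 × 10^-3 mol, y = 6.043 × 10^-3 mol
mass of LiOH = 3.944 × 10^-3 × 23.95 = 0.09447 g
% LiOH = 0.09447 / 0.3362 × 100 = 28.10 %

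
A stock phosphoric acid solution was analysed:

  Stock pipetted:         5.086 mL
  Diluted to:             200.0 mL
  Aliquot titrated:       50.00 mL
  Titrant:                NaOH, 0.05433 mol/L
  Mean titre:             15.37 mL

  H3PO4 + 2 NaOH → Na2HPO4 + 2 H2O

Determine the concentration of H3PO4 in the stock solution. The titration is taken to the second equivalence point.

0.3284 mol/L

n(NaOH) = 0.01537 × 0.05433 = 8.351 × 10^-4 mol
From the 1:2 ratio, n(H3PO4) in the aliquot = 1/2 × 8.351 × 10^-4 = 4.175 × 10^-4 mol
[H3PO4]_dilute = 4.175 × 10^-4 / 0.05000 = 0.008351 mol/L
Dilution factor = 200.0 / 5.086 = 39.32
[H3PO4]_stock = 0.008351 × 39.32 = 0.3284 mol/L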